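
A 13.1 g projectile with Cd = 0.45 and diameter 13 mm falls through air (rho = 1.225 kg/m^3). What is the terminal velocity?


A = pi*(d/2)^2 = pi*(13/2000)^2 = 1.32732e-04 m^2
vt = sqrt(2mg/(Cd*rho*A)) = sqrt(2*0.0131*9.81/(0.45 * 1.225 * 1.32732e-04)) = 59.27 m/s

59.27 m/s


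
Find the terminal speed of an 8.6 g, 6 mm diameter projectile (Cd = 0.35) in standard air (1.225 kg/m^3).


A = pi*(d/2)^2 = pi*(6/2000)^2 = 2.82743e-05 m^2
vt = sqrt(2mg/(Cd*rho*A)) = sqrt(2*0.0086*9.81/(0.35 * 1.225 * 2.82743e-05)) = 118 m/s

118 m/s


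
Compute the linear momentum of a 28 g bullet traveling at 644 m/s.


p = m*v = 0.028*644 = 18.03 kg·m/s

18.03 kg·m/s


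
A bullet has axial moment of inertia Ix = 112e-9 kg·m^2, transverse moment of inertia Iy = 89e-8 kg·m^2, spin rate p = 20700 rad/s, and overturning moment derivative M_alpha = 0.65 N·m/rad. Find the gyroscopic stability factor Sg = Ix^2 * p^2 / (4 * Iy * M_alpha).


Sg = Ix^2 * p^2 / (4 * Iy * M_alpha) = (112e-9)^2 * 20700^2 / (4 * 89e-8 * 0.65) = 2.323

2.323


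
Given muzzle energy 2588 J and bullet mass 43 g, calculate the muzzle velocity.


v = sqrt(2*E/m) = sqrt(2*2588/0.043) = 346.9 m/s

346.9 m/s


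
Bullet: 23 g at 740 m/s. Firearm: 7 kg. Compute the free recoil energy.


v_r = m_p*v_p/m_gun = 0.023*740/7 = 2.43143 m/s, E_r = 0.5*m_gun*v_r^2 = 0.5*7*2.43143^2 = 20.69 J

20.69 J


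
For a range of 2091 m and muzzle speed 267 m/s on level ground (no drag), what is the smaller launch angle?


sin(2*theta) = R*g/v0^2 = 2091*9.81/267^2 = 0.28774, theta = arcsin(0.28774)/2 = 8.361°

8.361 degrees


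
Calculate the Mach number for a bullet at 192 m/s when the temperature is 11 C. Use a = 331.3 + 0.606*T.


a = 331.3 + 0.606*(11) = 337.966 m/s
M = v/a = 192/337.966 = 0.5681

0.5681


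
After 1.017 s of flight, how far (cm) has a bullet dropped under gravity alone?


drop = 0.5*g*t^2 = 0.5*9.81*1.017^2 = 5.07319 m ≈ 507.3 cm

507.3 cm


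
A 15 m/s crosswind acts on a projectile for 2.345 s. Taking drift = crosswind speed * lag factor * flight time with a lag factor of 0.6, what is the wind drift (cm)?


drift = v_wind * lag * t = 15 * 0.6 * 2.345 = 21.105 m ≈ 2110 cm

2110 cm


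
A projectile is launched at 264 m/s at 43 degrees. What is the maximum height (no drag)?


H = (v0*sin(theta))^2 / (2g) = (264*sin(43°))^2 / (2*9.81) = 1652 m

1652 m


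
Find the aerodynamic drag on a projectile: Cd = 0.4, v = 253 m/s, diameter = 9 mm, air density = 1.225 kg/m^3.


A = pi*(d/2)^2 = pi*(9/2000)^2 = 6.36173e-05 m^2
Fd = 0.5*Cd*rho*A*v^2 = 0.5*0.4*1.225*6.36173e-05*253^2 = 0.9977 N

0.9977 N


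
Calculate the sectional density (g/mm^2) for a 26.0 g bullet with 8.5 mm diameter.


SD = m/d^2 = 26.0/8.5^2 = 0.3599 g/mm^2

0.3599 g/mm^2


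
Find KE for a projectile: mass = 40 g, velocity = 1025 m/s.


E = 0.5*m*v^2 = 0.5*0.04*1025^2 = 21012 J

21012 J


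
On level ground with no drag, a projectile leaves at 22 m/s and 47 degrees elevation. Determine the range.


R = v0^2 * sin(2*theta) / g = 22^2 * sin(2*47°) / 9.81 = 49.22 m

49.22 m


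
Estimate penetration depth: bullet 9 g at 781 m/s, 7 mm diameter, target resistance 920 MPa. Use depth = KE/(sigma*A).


A = pi*(d/2)^2 = pi*(7/2)^2 = 38.4845 mm^2
E = 0.5*m*v^2 = 0.5*0.009*781^2 = 2744.82 J
depth = E/(sigma*A) = 2744.82 J / (920 MPa * 38.4845 mm^2) = 2744.82/(920 * 38.4845) m = 0.0775248 m ≈ 77.52 mm

77.52 mm


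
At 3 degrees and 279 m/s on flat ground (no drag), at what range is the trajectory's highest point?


R = v0^2*sin(2*theta)/g = 279^2*sin(2*3°)/9.81 = 829.419 m
apex_dist = R/2 = 829.419/2 = 414.7 m

414.7 m


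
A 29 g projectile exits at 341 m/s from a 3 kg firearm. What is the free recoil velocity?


v_recoil = m_p * v_p / m_gun = 0.029 * 341 / 3 = 3.296 m/s

3.296 m/s


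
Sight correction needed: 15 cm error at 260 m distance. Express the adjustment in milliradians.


1 mrad subtends 1 cm per 10 m of range, so adj = error_cm / (dist_m / 10) = 15 / (260/10) = 0.5769 mrad

0.5769 mrad


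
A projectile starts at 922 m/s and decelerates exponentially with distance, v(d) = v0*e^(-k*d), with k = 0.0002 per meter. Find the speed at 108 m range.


v = v0*exp(-k*d) = 922*exp(-0.0002*108) = 902.3 m/s

902.3 m/s


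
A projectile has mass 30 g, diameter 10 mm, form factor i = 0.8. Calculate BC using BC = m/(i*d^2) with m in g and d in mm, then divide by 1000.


BC = m/(i*d^2*1000) = 30/(0.8 * 10^2 * 1000) = 0.000375

0.000375


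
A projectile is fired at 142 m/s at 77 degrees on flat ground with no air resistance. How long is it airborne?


T = 2*v0*sin(theta)/g = 2*142*sin(77°)/9.81 = 28.21 s

28.21 s


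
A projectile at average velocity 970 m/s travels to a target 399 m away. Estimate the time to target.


t = d/v = 399/970 = 0.4113 s

0.4113 s


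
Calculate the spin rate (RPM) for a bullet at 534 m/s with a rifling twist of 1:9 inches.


twist_m = 9*0.0254 = 0.2286 m
spin = v/twist = 534/0.2286 = 2335.958 rev/s
RPM = spin*60 = 2335.958*60 ≈ 140157 RPM

140157 RPM


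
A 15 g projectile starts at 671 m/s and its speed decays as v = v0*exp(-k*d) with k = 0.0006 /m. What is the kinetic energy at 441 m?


v = v0*exp(-k*d) = 671*exp(-0.0006*441) = 515.001 m/s
E = 0.5*m*v^2 = 0.5*0.015*515.001^2 = 1989 J

1989 J


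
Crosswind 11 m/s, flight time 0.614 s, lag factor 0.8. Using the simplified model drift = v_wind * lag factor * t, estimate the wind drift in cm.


drift = v_wind * lag * t = 11 * 0.8 * 0.614 = 5.4032 m ≈ 540.3 cm

540.3 cm


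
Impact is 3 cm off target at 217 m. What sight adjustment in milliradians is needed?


1 mrad subtends 1 cm per 10 m of range, so adj = error_cm / (dist_m / 10) = 3 / (217/10) = 0.1382 mrad

0.1382 mrad


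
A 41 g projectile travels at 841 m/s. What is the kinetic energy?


E = 0.5*m*v^2 = 0.5*0.041*841^2 = 14499 J

14499 J


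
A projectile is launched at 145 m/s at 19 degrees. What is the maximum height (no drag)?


H = (v0*sin(theta))^2 / (2g) = (145*sin(19°))^2 / (2*9.81) = 113.6 m

113.6 m


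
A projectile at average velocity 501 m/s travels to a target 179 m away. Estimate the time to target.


t = d/v = 179/501 = 0.3573 s

0.3573 s


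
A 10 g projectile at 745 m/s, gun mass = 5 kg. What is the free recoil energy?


v_r = m_p*v_p/m_gun = 0.01*745/5 = 1.49 m/s, E_r = 0.5*m_gun*v_r^2 = 0.5*5*1.49^2 = 5.55 J

5.55 J


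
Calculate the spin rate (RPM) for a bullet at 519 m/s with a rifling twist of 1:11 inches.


twist_m = 11*0.0254 = 0.2794 m
spin = v/twist = 519/0.2794 = 1857.552 rev/s
RPM = spin*60 = 1857.552*60 ≈ 111453 RPM

111453 RPM


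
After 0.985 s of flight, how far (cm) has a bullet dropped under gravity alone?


drop = 0.5*g*t^2 = 0.5*9.81*0.985^2 = 4.75895 m ≈ 475.9 cm

475.9 cm


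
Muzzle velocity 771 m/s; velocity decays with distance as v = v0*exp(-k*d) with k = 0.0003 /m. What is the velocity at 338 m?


v = v0*exp(-k*d) = 771*exp(-0.0003*338) = 696.7 m/s

696.7 m/s


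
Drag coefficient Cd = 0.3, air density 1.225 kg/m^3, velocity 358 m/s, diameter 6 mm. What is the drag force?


A = pi*(d/2)^2 = pi*(6/2000)^2 = 2.82743e-05 m^2
Fd = 0.5*Cd*rho*A*v^2 = 0.5*0.3*1.225*2.82743e-05*358^2 = 0.6659 N

0.6659 N


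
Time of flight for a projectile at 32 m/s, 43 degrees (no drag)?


T = 2*v0*sin(theta)/g = 2*32*sin(43°)/9.81 = 4.449 s

4.449 s


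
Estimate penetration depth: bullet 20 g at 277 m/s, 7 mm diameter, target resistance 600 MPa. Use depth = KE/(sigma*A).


A = pi*(d/2)^2 = pi*(7/2)^2 = 38.4845 mm^2
E = 0.5*m*v^2 = 0.5*0.02*277^2 = 767.29 J
depth = E/(sigma*A) = 767.29 J / (600 MPa * 38.4845 mm^2) = 767.29/(600 * 38.4845) m = 0.0332294 m ≈ 33.23 mm

33.23 mm


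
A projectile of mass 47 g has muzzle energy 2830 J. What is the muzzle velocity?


v = sqrt(2*E/m) = sqrt(2*2830/0.047) = 347 m/s

347 m/s


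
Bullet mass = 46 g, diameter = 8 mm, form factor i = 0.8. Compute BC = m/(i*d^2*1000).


BC = m/(i*d^2*1000) = 46/(0.8 * 8^2 * 1000) = 0.0008984

0.0008984


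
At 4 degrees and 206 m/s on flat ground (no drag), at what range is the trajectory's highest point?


R = v0^2*sin(2*theta)/g = 206^2*sin(2*4°)/9.81 = 602.034 m
apex_dist = R/2 = 602.034/2 = 301 m

301 m


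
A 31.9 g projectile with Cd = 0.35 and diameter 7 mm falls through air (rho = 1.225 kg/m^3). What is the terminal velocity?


A = pi*(d/2)^2 = pi*(7/2000)^2 = 3.84845e-05 m^2
vt = sqrt(2mg/(Cd*rho*A)) = sqrt(2*0.0319*9.81/(0.35 * 1.225 * 3.84845e-05)) = 194.8 m/s

194.8 m/s


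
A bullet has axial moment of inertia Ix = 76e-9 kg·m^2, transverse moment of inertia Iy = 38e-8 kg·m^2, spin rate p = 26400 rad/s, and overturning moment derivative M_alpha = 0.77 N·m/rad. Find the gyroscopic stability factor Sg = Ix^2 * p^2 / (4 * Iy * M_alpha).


Sg = Ix^2 * p^2 / (4 * Iy * M_alpha) = (76e-9)^2 * 26400^2 / (4 * 38e-8 * 0.77) = 3.44

3.44


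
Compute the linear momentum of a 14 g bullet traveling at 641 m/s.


p = m*v = 0.014*641 = 8.974 kg·m/s

8.974 kg·m/s


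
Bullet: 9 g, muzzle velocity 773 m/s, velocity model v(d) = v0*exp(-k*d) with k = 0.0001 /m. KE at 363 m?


v = v0*exp(-k*d) = 773*exp(-0.0001*363) = 745.443 m/s
E = 0.5*m*v^2 = 0.5*0.009*745.443^2 = 2501 J

2501 J


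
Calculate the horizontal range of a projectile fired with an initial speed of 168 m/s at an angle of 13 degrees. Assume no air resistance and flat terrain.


R = v0^2 * sin(2*theta) / g = 168^2 * sin(2*13°) / 9.81 = 1261 m

1261 m


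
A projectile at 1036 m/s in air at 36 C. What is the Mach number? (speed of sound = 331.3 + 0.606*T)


a = 331.3 + 0.606*(36) = 353.116 m/s
M = v/a = 1036/353.116 = 2.934

2.934


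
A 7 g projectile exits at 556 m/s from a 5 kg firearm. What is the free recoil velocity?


v_recoil = m_p * v_p / m_gun = 0.007 * 556 / 5 = 0.7784 m/s

0.7784 m/s


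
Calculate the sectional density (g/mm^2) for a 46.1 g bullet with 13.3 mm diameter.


SD = m/d^2 = 46.1/13.3^2 = 0.2606 g/mm^2

0.2606 g/mm^2


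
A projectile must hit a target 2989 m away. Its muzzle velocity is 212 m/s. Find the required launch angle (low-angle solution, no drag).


sin(2*theta) = R*g/v0^2 = 2989*9.81/212^2 = 0.652414, theta = arcsin(0.652414)/2 = 20.36°

20.36 degrees


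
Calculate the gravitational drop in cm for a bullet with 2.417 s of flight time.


drop = 0.5*g*t^2 = 0.5*9.81*2.417^2 = 28.6545 m ≈ 2865 cm

2865 cm


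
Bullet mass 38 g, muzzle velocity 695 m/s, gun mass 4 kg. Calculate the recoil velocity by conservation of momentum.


v_recoil = m_p * v_p / m_gun = 0.038 * 695 / 4 = 6.603 m/s

6.603 m/s


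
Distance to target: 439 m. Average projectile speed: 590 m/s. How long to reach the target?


t = d/v = 439/590 = 0.7441 s

0.7441 s


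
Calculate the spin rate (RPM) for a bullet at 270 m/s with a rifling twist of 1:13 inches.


twist_m = 13*0.0254 = 0.3302 m
spin = v/twist = 270/0.3302 = 817.6863 rev/s
RPM = spin*60 = 817.6863*60 ≈ 49061 RPM

49061 RPM


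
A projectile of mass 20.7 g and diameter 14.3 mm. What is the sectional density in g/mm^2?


SD = m/d^2 = 20.7/14.3^2 = 0.1012 g/mm^2

0.1012 g/mm^2


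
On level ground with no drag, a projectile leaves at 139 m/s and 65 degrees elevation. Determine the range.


R = v0^2 * sin(2*theta) / g = 139^2 * sin(2*65°) / 9.81 = 1509 m

1509 m


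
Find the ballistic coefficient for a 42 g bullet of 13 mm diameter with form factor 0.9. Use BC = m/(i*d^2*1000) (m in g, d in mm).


BC = m/(i*d^2*1000) = 42/(0.9 * 13^2 * 1000) = 0.0002761

0.0002761


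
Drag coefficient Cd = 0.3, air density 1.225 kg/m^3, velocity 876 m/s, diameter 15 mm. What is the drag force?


A = pi*(d/2)^2 = pi*(15/2000)^2 = 1.76715e-04 m^2
Fd = 0.5*Cd*rho*A*v^2 = 0.5*0.3*1.225*1.76715e-04*876^2 = 24.92 N

24.92 N


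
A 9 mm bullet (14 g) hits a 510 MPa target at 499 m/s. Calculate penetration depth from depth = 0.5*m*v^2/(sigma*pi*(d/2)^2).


A = pi*(d/2)^2 = pi*(9/2)^2 = 63.6173 mm^2
E = 0.5*m*v^2 = 0.5*0.014*499^2 = 1743.01 J
depth = E/(sigma*A) = 1743.01 J / (510 MPa * 63.6173 mm^2) = 1743.01/(510 * 63.6173) m = 0.0537222 m ≈ 53.72 mm

53.72 mm


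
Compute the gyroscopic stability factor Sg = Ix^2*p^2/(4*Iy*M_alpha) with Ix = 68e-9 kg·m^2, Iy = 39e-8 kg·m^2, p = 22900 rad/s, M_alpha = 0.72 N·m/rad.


Sg = Ix^2 * p^2 / (4 * Iy * M_alpha) = (68e-9)^2 * 22900^2 / (4 * 39e-8 * 0.72) = 2.159

2.159


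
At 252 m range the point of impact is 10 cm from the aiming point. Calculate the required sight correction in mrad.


1 mrad subtends 1 cm per 10 m of range, so adj = error_cm / (dist_m / 10) = 10 / (252/10) = 0.3968 mrad

0.3968 mrad


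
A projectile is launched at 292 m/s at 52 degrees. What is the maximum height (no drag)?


H = (v0*sin(theta))^2 / (2g) = (292*sin(52°))^2 / (2*9.81) = 2699 m

2699 m


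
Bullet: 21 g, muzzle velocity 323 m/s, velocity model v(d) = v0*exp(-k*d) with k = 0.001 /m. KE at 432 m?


v = v0*exp(-k*d) = 323*exp(-0.001*432) = 209.695 m/s
E = 0.5*m*v^2 = 0.5*0.021*209.695^2 = 461.7 J

461.7 J


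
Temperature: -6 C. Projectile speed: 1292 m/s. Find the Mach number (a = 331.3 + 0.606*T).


a = 331.3 + 0.606*(-6) = 327.664 m/s
M = v/a = 1292/327.664 = 3.943

3.943


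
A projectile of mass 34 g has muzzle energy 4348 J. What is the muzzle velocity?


v = sqrt(2*E/m) = sqrt(2*4348/0.034) = 505.7 m/s

505.7 m/s


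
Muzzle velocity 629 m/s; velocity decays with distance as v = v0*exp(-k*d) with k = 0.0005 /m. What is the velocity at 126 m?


v = v0*exp(-k*d) = 629*exp(-0.0005*126) = 590.6 m/s

590.6 m/s


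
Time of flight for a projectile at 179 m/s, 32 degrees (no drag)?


T = 2*v0*sin(theta)/g = 2*179*sin(32°)/9.81 = 19.34 s

19.34 s


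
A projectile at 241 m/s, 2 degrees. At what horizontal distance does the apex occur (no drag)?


R = v0^2*sin(2*theta)/g = 241^2*sin(2*2°)/9.81 = 413 m
apex_dist = R/2 = 413/2 = 206.5 m

206.5 m


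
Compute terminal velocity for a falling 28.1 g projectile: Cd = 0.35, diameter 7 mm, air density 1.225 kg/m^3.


A = pi*(d/2)^2 = pi*(7/2000)^2 = 3.84845e-05 m^2
vt = sqrt(2mg/(Cd*rho*A)) = sqrt(2*0.0281*9.81/(0.35 * 1.225 * 3.84845e-05)) = 182.8 m/s

182.8 m/s


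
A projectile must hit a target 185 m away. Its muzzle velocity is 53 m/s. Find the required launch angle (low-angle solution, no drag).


sin(2*theta) = R*g/v0^2 = 185*9.81/53^2 = 0.646084, theta = arcsin(0.646084)/2 = 20.12°

20.12 degrees


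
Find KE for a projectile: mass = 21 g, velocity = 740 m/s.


E = 0.5*m*v^2 = 0.5*0.021*740^2 = 5750 J

5750 J


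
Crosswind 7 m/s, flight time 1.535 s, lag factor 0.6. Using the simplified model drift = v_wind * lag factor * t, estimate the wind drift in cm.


drift = v_wind * lag * t = 7 * 0.6 * 1.535 = 6.447 m ≈ 644.7 cm

644.7 cm


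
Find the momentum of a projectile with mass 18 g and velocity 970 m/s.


p = m*v = 0.018*970 = 17.46 kg·m/s

17.46 kg·m/s


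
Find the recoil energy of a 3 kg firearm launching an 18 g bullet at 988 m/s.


v_r = m_p*v_p/m_gun = 0.018*988/3 = 5.928 m/s, E_r = 0.5*m_gun*v_r^2 = 0.5*3*5.928^2 = 52.71 J

52.71 J


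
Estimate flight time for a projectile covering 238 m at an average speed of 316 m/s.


t = d/v = 238/316 = 0.7532 s

0.7532 s


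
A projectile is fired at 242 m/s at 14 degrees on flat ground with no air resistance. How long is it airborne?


T = 2*v0*sin(theta)/g = 2*242*sin(14°)/9.81 = 11.94 s

11.94 s


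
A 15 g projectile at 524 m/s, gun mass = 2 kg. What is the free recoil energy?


v_r = m_p*v_p/m_gun = 0.015*524/2 = 3.93 m/s, E_r = 0.5*m_gun*v_r^2 = 0.5*2*3.93^2 = 15.44 J

15.44 J


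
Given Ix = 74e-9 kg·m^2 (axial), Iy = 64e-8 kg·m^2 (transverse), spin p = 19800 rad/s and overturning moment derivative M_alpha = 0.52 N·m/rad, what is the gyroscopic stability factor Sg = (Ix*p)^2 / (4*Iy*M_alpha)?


Sg = Ix^2 * p^2 / (4 * Iy * M_alpha) = (74e-9)^2 * 19800^2 / (4 * 64e-8 * 0.52) = 1.613

1.613


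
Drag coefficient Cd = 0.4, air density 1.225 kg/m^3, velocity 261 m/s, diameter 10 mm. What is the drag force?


A = pi*(d/2)^2 = pi*(10/2000)^2 = 7.85398e-05 m^2
Fd = 0.5*Cd*rho*A*v^2 = 0.5*0.4*1.225*7.85398e-05*261^2 = 1.311 N

1.311 N


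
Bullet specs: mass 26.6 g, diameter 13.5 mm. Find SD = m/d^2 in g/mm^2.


SD = m/d^2 = 26.6/13.5^2 = 0.146 g/mm^2

0.146 g/mm^2


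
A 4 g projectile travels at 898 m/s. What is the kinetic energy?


E = 0.5*m*v^2 = 0.5*0.004*898^2 = 1613 J

1613 J


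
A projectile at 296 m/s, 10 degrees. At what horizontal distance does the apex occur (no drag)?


R = v0^2*sin(2*theta)/g = 296^2*sin(2*10°)/9.81 = 3054.68 m
apex_dist = R/2 = 3054.68/2 = 1527 m

1527 m


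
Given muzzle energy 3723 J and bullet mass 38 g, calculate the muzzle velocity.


v = sqrt(2*E/m) = sqrt(2*3723/0.038) = 442.7 m/s

442.7 m/s


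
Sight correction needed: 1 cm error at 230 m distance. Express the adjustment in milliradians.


1 mrad subtends 1 cm per 10 m of range, so adj = error_cm / (dist_m / 10) = 1 / (230/10) = 0.04348 mrad

0.04348 mrad


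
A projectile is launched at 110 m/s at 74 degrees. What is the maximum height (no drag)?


H = (v0*sin(theta))^2 / (2g) = (110*sin(74°))^2 / (2*9.81) = 569.9 m

569.9 m


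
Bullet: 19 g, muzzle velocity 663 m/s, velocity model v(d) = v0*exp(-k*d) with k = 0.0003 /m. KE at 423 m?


v = v0*exp(-k*d) = 663*exp(-0.0003*423) = 583.985 m/s
E = 0.5*m*v^2 = 0.5*0.019*583.985^2 = 3240 J

3240 J


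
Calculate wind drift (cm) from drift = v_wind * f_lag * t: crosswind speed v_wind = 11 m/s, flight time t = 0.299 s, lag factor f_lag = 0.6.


drift = v_wind * lag * t = 11 * 0.6 * 0.299 = 1.9734 m ≈ 197.3 cm

197.3 cm


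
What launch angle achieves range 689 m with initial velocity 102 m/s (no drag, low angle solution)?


sin(2*theta) = R*g/v0^2 = 689*9.81/102^2 = 0.649663, theta = arcsin(0.649663)/2 = 20.26°

20.26 degrees


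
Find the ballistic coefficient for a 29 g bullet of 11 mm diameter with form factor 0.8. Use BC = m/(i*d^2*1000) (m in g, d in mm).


BC = m/(i*d^2*1000) = 29/(0.8 * 11^2 * 1000) = 0.0002996

0.0002996


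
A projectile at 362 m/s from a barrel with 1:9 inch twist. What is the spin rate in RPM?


twist_m = 9*0.0254 = 0.2286 m
spin = v/twist = 362/0.2286 = 1583.552 rev/s
RPM = spin*60 = 1583.552*60 ≈ 95013 RPM

95013 RPM


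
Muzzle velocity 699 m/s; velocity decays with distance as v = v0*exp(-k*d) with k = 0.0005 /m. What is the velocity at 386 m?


v = v0*exp(-k*d) = 699*exp(-0.0005*386) = 576.3 m/s

576.3 m/s


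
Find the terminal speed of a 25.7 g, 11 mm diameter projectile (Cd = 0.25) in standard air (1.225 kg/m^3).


A = pi*(d/2)^2 = pi*(11/2000)^2 = 9.50332e-05 m^2
vt = sqrt(2mg/(Cd*rho*A)) = sqrt(2*0.0257*9.81/(0.25 * 1.225 * 9.50332e-05)) = 131.6 m/s

131.6 m/s


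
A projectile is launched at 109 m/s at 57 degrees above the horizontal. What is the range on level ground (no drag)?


R = v0^2 * sin(2*theta) / g = 109^2 * sin(2*57°) / 9.81 = 1106 m

1106 m


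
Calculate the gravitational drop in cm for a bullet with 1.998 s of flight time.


drop = 0.5*g*t^2 = 0.5*9.81*1.998^2 = 19.5808 m ≈ 1958 cm

1958 cm


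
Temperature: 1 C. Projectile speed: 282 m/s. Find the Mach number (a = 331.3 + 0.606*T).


a = 331.3 + 0.606*(1) = 331.906 m/s
M = v/a = 282/331.906 = 0.8496

0.8496


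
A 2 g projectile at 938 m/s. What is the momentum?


p = m*v = 0.002*938 = 1.876 kg·m/s

1.876 kg·m/s


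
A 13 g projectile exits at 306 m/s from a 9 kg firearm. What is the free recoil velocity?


v_recoil = m_p * v_p / m_gun = 0.013 * 306 / 9 = 0.442 m/s

0.442 m/s


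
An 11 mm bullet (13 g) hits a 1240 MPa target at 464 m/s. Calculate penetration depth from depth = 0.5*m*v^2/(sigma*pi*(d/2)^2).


A = pi*(d/2)^2 = pi*(11/2)^2 = 95.0332 mm^2
E = 0.5*m*v^2 = 0.5*0.013*464^2 = 1399.42 J
depth = E/(sigma*A) = 1399.42 J / (1240 MPa * 95.0332 mm^2) = 1399.42/(1240 * 95.0332) m = 0.0118755 m ≈ 11.88 mm

11.88 mm


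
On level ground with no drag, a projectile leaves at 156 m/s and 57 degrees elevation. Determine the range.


R = v0^2 * sin(2*theta) / g = 156^2 * sin(2*57°) / 9.81 = 2266 m

2266 m


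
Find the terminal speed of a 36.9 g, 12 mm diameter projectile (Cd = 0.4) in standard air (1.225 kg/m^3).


A = pi*(d/2)^2 = pi*(12/2000)^2 = 1.13097e-04 m^2
vt = sqrt(2mg/(Cd*rho*A)) = sqrt(2*0.0369*9.81/(0.4 * 1.225 * 1.13097e-04)) = 114.3 m/s

114.3 m/s


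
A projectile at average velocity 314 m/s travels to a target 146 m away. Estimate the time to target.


t = d/v = 146/314 = 0.465 s

0.465 s


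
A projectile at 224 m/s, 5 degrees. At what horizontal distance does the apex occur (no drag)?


R = v0^2*sin(2*theta)/g = 224^2*sin(2*5°)/9.81 = 888.172 m
apex_dist = R/2 = 888.172/2 = 444.1 m

444.1 m


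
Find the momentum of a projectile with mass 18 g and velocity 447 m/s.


p = m*v = 0.018*447 = 8.046 kg·m/s

8.046 kg·m/s


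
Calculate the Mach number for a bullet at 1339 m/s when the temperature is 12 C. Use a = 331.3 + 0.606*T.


a = 331.3 + 0.606*(12) = 338.572 m/s
M = v/a = 1339/338.572 = 3.955

3.955


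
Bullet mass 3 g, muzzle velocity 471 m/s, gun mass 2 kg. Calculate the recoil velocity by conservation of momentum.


v_recoil = m_p * v_p / m_gun = 0.003 * 471 / 2 = 0.7065 m/s

0.7065 m/s


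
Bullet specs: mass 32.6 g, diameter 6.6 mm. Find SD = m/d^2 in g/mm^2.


SD = m/d^2 = 32.6/6.6^2 = 0.7484 g/mm^2

0.7484 g/mm^2


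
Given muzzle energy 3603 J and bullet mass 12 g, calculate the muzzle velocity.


v = sqrt(2*E/m) = sqrt(2*3603/0.012) = 774.9 m/s

774.9 m/s


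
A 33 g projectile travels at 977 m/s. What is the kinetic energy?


E = 0.5*m*v^2 = 0.5*0.033*977^2 = 15750 J

15750 J


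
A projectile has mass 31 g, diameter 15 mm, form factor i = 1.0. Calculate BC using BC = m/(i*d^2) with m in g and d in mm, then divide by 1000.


BC = m/(i*d^2*1000) = 31/(1.0 * 15^2 * 1000) = 0.0001378

0.0001378


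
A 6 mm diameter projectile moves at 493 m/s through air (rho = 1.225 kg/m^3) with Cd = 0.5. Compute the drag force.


A = pi*(d/2)^2 = pi*(6/2000)^2 = 2.82743e-05 m^2
Fd = 0.5*Cd*rho*A*v^2 = 0.5*0.5*1.225*2.82743e-05*493^2 = 2.105 N

2.105 N


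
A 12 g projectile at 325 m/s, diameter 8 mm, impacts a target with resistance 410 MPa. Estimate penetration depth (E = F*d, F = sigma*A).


A = pi*(d/2)^2 = pi*(8/2)^2 = 50.2655 mm^2
E = 0.5*m*v^2 = 0.5*0.012*325^2 = 633.75 J
depth = E/(sigma*A) = 633.75 J / (410 MPa * 50.2655 mm^2) = 633.75/(410 * 50.2655) m = 0.0307514 m ≈ 30.75 mm

30.75 mm


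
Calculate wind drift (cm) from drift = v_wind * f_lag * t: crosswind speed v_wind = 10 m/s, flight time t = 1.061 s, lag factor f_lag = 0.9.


drift = v_wind * lag * t = 10 * 0.9 * 1.061 = 9.549 m ≈ 954.9 cm

954.9 cm


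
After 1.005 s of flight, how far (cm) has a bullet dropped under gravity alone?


drop = 0.5*g*t^2 = 0.5*9.81*1.005^2 = 4.95417 m ≈ 495.4 cm

495.4 cm


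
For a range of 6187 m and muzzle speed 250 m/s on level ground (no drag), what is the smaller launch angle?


sin(2*theta) = R*g/v0^2 = 6187*9.81/250^2 = 0.971112, theta = arcsin(0.971112)/2 = 38.1°

38.1 degrees


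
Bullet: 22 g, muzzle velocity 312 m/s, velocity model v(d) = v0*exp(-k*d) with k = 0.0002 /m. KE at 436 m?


v = v0*exp(-k*d) = 312*exp(-0.0002*436) = 285.946 m/s
E = 0.5*m*v^2 = 0.5*0.022*285.946^2 = 899.4 J

899.4 J


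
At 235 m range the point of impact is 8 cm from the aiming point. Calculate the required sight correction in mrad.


1 mrad subtends 1 cm per 10 m of range, so adj = error_cm / (dist_m / 10) = 8 / (235/10) = 0.3404 mrad

0.3404 mrad


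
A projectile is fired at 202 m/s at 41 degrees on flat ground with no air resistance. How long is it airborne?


T = 2*v0*sin(theta)/g = 2*202*sin(41°)/9.81 = 27.02 s

27.02 s


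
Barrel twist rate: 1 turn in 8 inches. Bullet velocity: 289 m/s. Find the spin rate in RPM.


twist_m = 8*0.0254 = 0.2032 m
spin = v/twist = 289/0.2032 = 1422.244 rev/s
RPM = spin*60 = 1422.244*60 ≈ 85335 RPM

85335 RPM


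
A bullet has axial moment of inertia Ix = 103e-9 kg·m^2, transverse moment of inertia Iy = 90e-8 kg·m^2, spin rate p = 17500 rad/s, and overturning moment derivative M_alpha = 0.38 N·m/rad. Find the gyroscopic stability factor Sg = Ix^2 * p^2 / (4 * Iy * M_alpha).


Sg = Ix^2 * p^2 / (4 * Iy * M_alpha) = (103e-9)^2 * 17500^2 / (4 * 90e-8 * 0.38) = 2.375

2.375


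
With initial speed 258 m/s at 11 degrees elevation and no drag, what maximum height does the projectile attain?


H = (v0*sin(theta))^2 / (2g) = (258*sin(11°))^2 / (2*9.81) = 123.5 m

123.5 m


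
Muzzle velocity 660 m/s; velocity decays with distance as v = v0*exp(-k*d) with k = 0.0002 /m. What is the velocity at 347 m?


v = v0*exp(-k*d) = 660*exp(-0.0002*347) = 615.7 m/s

615.7 m/s


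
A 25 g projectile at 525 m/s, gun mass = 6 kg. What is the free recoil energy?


v_r = m_p*v_p/m_gun = 0.025*525/6 = 2.1875 m/s, E_r = 0.5*m_gun*v_r^2 = 0.5*6*2.1875^2 = 14.36 J

14.36 J


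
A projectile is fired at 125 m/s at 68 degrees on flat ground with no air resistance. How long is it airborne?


T = 2*v0*sin(theta)/g = 2*125*sin(68°)/9.81 = 23.63 s

23.63 s


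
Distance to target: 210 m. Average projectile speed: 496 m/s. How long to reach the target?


t = d/v = 210/496 = 0.4234 s

0.4234 s


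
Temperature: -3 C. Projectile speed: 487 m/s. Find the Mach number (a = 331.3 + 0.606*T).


a = 331.3 + 0.606*(-3) = 329.482 m/s
M = v/a = 487/329.482 = 1.478

1.478


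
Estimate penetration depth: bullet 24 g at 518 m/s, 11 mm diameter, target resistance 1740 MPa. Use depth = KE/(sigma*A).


A = pi*(d/2)^2 = pi*(11/2)^2 = 95.0332 mm^2
E = 0.5*m*v^2 = 0.5*0.024*518^2 = 3219.89 J
depth = E/(sigma*A) = 3219.89 J / (1740 MPa * 95.0332 mm^2) = 3219.89/(1740 * 95.0332) m = 0.0194723 m ≈ 19.47 mm

19.47 mm


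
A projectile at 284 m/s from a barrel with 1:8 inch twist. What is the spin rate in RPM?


twist_m = 8*0.0254 = 0.2032 m
spin = v/twist = 284/0.2032 = 1397.638 rev/s
RPM = spin*60 = 1397.638*60 ≈ 83858 RPM

83858 RPM


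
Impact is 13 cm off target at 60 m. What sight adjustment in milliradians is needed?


1 mrad subtends 1 cm per 10 m of range, so adj = error_cm / (dist_m / 10) = 13 / (60/10) = 2.167 mrad

2.167 mrad


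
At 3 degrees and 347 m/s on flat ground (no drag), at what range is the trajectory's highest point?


R = v0^2*sin(2*theta)/g = 347^2*sin(2*3°)/9.81 = 1282.99 m
apex_dist = R/2 = 1282.99/2 = 641.5 m

641.5 m


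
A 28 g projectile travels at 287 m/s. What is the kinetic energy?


E = 0.5*m*v^2 = 0.5*0.028*287^2 = 1153 J

1153 J


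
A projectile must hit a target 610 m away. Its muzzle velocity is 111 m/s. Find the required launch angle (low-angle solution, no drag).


sin(2*theta) = R*g/v0^2 = 610*9.81/111^2 = 0.485683, theta = arcsin(0.485683)/2 = 14.53°

14.53 degrees


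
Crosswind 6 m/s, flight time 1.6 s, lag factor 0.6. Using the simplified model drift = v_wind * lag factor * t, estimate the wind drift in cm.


drift = v_wind * lag * t = 6 * 0.6 * 1.6 = 5.76 m ≈ 576 cm

576 cm


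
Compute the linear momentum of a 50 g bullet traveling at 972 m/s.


p = m*v = 0.05*972 = 48.6 kg·m/s

48.6 kg·m/s


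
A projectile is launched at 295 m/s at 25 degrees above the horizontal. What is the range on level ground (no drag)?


R = v0^2 * sin(2*theta) / g = 295^2 * sin(2*25°) / 9.81 = 6796 m

6796 m


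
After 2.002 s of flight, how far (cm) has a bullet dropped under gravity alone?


drop = 0.5*g*t^2 = 0.5*9.81*2.002^2 = 19.6593 m ≈ 1966 cm

1966 cm


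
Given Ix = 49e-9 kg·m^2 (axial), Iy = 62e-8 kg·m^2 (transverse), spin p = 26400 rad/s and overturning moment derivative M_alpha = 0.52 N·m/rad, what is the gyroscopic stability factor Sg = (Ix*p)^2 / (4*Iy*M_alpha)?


Sg = Ix^2 * p^2 / (4 * Iy * M_alpha) = (49e-9)^2 * 26400^2 / (4 * 62e-8 * 0.52) = 1.298

1.298


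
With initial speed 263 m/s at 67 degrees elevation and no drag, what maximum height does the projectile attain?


H = (v0*sin(theta))^2 / (2g) = (263*sin(67°))^2 / (2*9.81) = 2987 m

2987 m


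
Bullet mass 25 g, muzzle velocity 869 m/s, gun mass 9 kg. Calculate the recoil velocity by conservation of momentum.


v_recoil = m_p * v_p / m_gun = 0.025 * 869 / 9 = 2.414 m/s

2.414 m/s


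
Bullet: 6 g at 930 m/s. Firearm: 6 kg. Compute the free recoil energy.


v_r = m_p*v_p/m_gun = 0.006*930/6 = 0.93 m/s, E_r = 0.5*m_gun*v_r^2 = 0.5*6*0.93^2 = 2.595 J

2.595 J


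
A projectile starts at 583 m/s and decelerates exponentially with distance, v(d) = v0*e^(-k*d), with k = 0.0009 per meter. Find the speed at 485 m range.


v = v0*exp(-k*d) = 583*exp(-0.0009*485) = 376.8 m/s

376.8 m/s


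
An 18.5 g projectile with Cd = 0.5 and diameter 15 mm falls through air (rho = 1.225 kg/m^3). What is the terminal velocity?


A = pi*(d/2)^2 = pi*(15/2000)^2 = 1.76715e-04 m^2
vt = sqrt(2mg/(Cd*rho*A)) = sqrt(2*0.0185*9.81/(0.5 * 1.225 * 1.76715e-04)) = 57.91 m/s

57.91 m/s


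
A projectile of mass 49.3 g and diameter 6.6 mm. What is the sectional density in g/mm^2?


SD = m/d^2 = 49.3/6.6^2 = 1.132 g/mm^2

1.132 g/mm^2


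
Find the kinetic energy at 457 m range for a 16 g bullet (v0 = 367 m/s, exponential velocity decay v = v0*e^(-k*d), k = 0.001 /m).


v = v0*exp(-k*d) = 367*exp(-0.001*457) = 232.377 m/s
E = 0.5*m*v^2 = 0.5*0.016*232.377^2 = 432 J

432 J


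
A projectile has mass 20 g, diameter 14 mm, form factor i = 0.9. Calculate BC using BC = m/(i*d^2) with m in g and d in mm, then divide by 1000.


BC = m/(i*d^2*1000) = 20/(0.9 * 14^2 * 1000) = 0.0001134

0.0001134


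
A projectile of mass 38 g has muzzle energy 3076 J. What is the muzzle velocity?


v = sqrt(2*E/m) = sqrt(2*3076/0.038) = 402.4 m/s

402.4 m/s


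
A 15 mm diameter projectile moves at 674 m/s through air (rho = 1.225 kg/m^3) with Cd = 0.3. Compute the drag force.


A = pi*(d/2)^2 = pi*(15/2000)^2 = 1.76715e-04 m^2
Fd = 0.5*Cd*rho*A*v^2 = 0.5*0.3*1.225*1.76715e-04*674^2 = 14.75 N

14.75 N


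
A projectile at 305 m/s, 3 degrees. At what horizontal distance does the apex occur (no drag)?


R = v0^2*sin(2*theta)/g = 305^2*sin(2*3°)/9.81 = 991.209 m
apex_dist = R/2 = 991.209/2 = 495.6 m

495.6 m


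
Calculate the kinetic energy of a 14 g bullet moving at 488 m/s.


E = 0.5*m*v^2 = 0.5*0.014*488^2 = 1667 J

1667 J


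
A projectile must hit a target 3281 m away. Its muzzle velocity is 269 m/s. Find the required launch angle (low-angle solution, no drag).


sin(2*theta) = R*g/v0^2 = 3281*9.81/269^2 = 0.444806, theta = arcsin(0.444806)/2 = 13.21°

13.21 degrees


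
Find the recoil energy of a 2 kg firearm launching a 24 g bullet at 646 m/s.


v_r = m_p*v_p/m_gun = 0.024*646/2 = 7.752 m/s, E_r = 0.5*m_gun*v_r^2 = 0.5*2*7.752^2 = 60.09 J

60.09 J


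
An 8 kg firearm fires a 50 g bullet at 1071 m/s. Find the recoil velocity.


v_recoil = m_p * v_p / m_gun = 0.05 * 1071 / 8 = 6.694 m/s

6.694 m/s


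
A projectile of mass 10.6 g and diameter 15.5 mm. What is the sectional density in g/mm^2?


SD = m/d^2 = 10.6/15.5^2 = 0.04412 g/mm^2

0.04412 g/mm^2


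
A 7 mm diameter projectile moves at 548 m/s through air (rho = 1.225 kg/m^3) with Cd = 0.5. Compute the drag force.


A = pi*(d/2)^2 = pi*(7/2000)^2 = 3.84845e-05 m^2
Fd = 0.5*Cd*rho*A*v^2 = 0.5*0.5*1.225*3.84845e-05*548^2 = 3.539 N

3.539 N


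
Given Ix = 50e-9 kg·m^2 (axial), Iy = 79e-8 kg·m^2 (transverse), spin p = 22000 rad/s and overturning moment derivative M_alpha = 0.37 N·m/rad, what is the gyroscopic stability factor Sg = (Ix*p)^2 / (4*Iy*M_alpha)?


Sg = Ix^2 * p^2 / (4 * Iy * M_alpha) = (50e-9)^2 * 22000^2 / (4 * 79e-8 * 0.37) = 1.035

1.035


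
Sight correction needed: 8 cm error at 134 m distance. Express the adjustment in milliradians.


1 mrad subtends 1 cm per 10 m of range, so adj = error_cm / (dist_m / 10) = 8 / (134/10) = 0.597 mrad

0.597 mrad


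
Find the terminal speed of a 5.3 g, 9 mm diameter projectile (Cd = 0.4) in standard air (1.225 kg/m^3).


A = pi*(d/2)^2 = pi*(9/2000)^2 = 6.36173e-05 m^2
vt = sqrt(2mg/(Cd*rho*A)) = sqrt(2*0.0053*9.81/(0.4 * 1.225 * 6.36173e-05)) = 57.76 m/s

57.76 m/s


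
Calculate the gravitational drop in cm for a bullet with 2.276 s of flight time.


drop = 0.5*g*t^2 = 0.5*9.81*2.276^2 = 25.4088 m ≈ 2541 cm

2541 cm


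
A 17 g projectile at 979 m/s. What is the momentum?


p = m*v = 0.017*979 = 16.64 kg·m/s

16.64 kg·m/s


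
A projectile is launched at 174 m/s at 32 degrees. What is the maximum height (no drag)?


H = (v0*sin(theta))^2 / (2g) = (174*sin(32°))^2 / (2*9.81) = 433.3 m

433.3 m


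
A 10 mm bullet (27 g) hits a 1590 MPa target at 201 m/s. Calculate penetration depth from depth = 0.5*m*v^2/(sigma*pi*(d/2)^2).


A = pi*(d/2)^2 = pi*(10/2)^2 = 78.5398 mm^2
E = 0.5*m*v^2 = 0.5*0.027*201^2 = 545.413 J
depth = E/(sigma*A) = 545.413 J / (1590 MPa * 78.5398 mm^2) = 545.413/(1590 * 78.5398) m = 0.00436756 m ≈ 4.368 mm

4.368 mm


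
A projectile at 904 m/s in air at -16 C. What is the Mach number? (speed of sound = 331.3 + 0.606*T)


a = 331.3 + 0.606*(-16) = 321.604 m/s
M = v/a = 904/321.604 = 2.811

2.811


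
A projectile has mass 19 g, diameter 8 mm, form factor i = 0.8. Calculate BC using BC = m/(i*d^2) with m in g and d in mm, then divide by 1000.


BC = m/(i*d^2*1000) = 19/(0.8 * 8^2 * 1000) = 0.0003711

0.0003711


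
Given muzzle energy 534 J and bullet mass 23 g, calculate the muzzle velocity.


v = sqrt(2*E/m) = sqrt(2*534/0.023) = 215.5 m/s

215.5 m/s


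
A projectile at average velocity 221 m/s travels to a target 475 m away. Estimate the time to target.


t = d/v = 475/221 = 2.149 s

2.149 s


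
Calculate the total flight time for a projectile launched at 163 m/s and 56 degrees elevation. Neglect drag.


T = 2*v0*sin(theta)/g = 2*163*sin(56°)/9.81 = 27.55 s

27.55 s


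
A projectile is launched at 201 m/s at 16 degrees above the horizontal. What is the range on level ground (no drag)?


R = v0^2 * sin(2*theta) / g = 201^2 * sin(2*16°) / 9.81 = 2182 m

2182 m


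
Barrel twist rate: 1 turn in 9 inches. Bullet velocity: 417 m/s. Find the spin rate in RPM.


twist_m = 9*0.0254 = 0.2286 m
spin = v/twist = 417/0.2286 = 1824.147 rev/s
RPM = spin*60 = 1824.147*60 ≈ 109449 RPM

109449 RPM


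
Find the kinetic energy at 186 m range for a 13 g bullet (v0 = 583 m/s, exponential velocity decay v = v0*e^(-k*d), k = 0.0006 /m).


v = v0*exp(-k*d) = 583*exp(-0.0006*186) = 521.436 m/s
E = 0.5*m*v^2 = 0.5*0.013*521.436^2 = 1767 J

1767 J


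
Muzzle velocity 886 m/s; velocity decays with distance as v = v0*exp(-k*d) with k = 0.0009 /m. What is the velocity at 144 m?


v = v0*exp(-k*d) = 886*exp(-0.0009*144) = 778.3 m/s

778.3 m/s


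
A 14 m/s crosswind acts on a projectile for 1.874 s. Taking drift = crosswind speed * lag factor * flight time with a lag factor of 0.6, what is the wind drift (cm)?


drift = v_wind * lag * t = 14 * 0.6 * 1.874 = 15.7416 m ≈ 1574 cm

1574 cm


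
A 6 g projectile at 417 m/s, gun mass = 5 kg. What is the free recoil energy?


v_r = m_p*v_p/m_gun = 0.006*417/5 = 0.5004 m/s, E_r = 0.5*m_gun*v_r^2 = 0.5*5*0.5004^2 = 0.626 J

0.626 J


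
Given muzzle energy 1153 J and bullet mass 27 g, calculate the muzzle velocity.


v = sqrt(2*E/m) = sqrt(2*1153/0.027) = 292.2 m/s

292.2 m/s


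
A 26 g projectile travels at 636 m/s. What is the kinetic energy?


E = 0.5*m*v^2 = 0.5*0.026*636^2 = 5258 J

5258 J


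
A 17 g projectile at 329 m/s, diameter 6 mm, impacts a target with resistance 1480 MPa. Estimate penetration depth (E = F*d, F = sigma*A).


A = pi*(d/2)^2 = pi*(6/2)^2 = 28.2743 mm^2
E = 0.5*m*v^2 = 0.5*0.017*329^2 = 920.049 J
depth = E/(sigma*A) = 920.049 J / (1480 MPa * 28.2743 mm^2) = 920.049/(1480 * 28.2743) m = 0.0219865 m ≈ 21.99 mm

21.99 mm


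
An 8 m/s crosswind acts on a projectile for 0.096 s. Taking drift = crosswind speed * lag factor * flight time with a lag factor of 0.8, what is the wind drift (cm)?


drift = v_wind * lag * t = 8 * 0.8 * 0.096 = 0.6144 m ≈ 61.44 cm

61.44 cm


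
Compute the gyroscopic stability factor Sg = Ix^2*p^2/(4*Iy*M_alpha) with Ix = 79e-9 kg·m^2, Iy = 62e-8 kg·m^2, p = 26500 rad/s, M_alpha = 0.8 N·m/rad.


Sg = Ix^2 * p^2 / (4 * Iy * M_alpha) = (79e-9)^2 * 26500^2 / (4 * 62e-8 * 0.8) = 2.209

2.209


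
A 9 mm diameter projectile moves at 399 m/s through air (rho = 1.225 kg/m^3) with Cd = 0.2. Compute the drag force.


A = pi*(d/2)^2 = pi*(9/2000)^2 = 6.36173e-05 m^2
Fd = 0.5*Cd*rho*A*v^2 = 0.5*0.2*1.225*6.36173e-05*399^2 = 1.241 N

1.241 N


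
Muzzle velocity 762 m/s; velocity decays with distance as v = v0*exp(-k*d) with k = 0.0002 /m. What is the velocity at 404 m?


v = v0*exp(-k*d) = 762*exp(-0.0002*404) = 702.9 m/s

702.9 m/s


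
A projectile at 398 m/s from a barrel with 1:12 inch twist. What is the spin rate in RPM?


twist_m = 12*0.0254 = 0.3048 m
spin = v/twist = 398/0.3048 = 1305.774 rev/s
RPM = spin*60 = 1305.774*60 ≈ 78346 RPM

78346 RPM


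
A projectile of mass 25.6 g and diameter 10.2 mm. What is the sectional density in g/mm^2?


SD = m/d^2 = 25.6/10.2^2 = 0.2461 g/mm^2

0.2461 g/mm^2


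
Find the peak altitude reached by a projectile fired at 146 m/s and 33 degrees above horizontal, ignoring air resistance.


H = (v0*sin(theta))^2 / (2g) = (146*sin(33°))^2 / (2*9.81) = 322.3 m

322.3 m


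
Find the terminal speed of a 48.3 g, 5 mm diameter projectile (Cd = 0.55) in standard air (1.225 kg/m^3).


A = pi*(d/2)^2 = pi*(5/2000)^2 = 1.96350e-05 m^2
vt = sqrt(2mg/(Cd*rho*A)) = sqrt(2*0.0483*9.81/(0.55 * 1.225 * 1.96350e-05)) = 267.6 m/s

267.6 m/s


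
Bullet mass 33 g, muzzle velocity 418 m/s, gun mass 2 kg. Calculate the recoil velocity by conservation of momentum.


v_recoil = m_p * v_p / m_gun = 0.033 * 418 / 2 = 6.897 m/s

6.897 m/s


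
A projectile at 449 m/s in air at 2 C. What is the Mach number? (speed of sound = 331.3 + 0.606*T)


a = 331.3 + 0.606*(2) = 332.512 m/s
M = v/a = 449/332.512 = 1.35

1.35


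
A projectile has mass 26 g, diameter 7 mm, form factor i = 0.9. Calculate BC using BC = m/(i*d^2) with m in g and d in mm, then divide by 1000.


BC = m/(i*d^2*1000) = 26/(0.9 * 7^2 * 1000) = 0.0005896

0.0005896


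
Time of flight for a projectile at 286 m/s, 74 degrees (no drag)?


T = 2*v0*sin(theta)/g = 2*286*sin(74°)/9.81 = 56.05 s

56.05 s


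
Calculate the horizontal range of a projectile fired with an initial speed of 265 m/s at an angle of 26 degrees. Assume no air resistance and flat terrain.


R = v0^2 * sin(2*theta) / g = 265^2 * sin(2*26°) / 9.81 = 5641 m

5641 m


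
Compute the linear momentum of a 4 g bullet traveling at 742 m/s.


p = m*v = 0.004*742 = 2.968 kg·m/s

2.968 kg·m/s


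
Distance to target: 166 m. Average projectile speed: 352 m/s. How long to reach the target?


t = d/v = 166/352 = 0.4716 s

0.4716 s


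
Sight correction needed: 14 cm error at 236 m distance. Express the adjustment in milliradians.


1 mrad subtends 1 cm per 10 m of range, so adj = error_cm / (dist_m / 10) = 14 / (236/10) = 0.5932 mrad

0.5932 mrad
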